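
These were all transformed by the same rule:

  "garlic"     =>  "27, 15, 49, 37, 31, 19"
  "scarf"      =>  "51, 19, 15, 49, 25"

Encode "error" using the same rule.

g(#7)→27 and a(#1)→15: differences scale by 2, so n = 2·pos + 13. With a=1..z=26, the number is 2·pos + 13.
For error: e=5→23, r=18→49, r=18→49, o=15→43, r=18→49.

23, 49, 49, 43, 49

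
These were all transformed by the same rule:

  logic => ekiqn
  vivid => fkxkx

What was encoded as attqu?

Read the word backwards and shift each letter +2.
Undoing it on attqu: shift back: a−2=y, t−2=r, t−2=r, q−2=o, u−2=s → yrros; then reverse → sorry.

sorry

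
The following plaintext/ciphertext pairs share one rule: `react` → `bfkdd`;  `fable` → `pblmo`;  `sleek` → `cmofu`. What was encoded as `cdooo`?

scene

Shifts by position in react: pos 0: r→b (+10), pos 1: e→f (+1), pos 2: a→k (+10), pos 3: c→d (+1) — repeating every 2. A repeating key of period 2 is used — shifts +10, +1 over and over.
Undoing it on cdooo: c−10=s, d−1=c, o−10=e, o−1=n, o−10=e.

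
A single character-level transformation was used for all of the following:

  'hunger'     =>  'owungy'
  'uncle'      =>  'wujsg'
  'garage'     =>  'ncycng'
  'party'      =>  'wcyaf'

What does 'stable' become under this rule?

zacisg

The shift depends on letter class: consonant h→o is +7, but vowel u→w is +2. Two shifts are in play — +2 for a/e/i/o/u, +7 for every other letter.
On stable: s(cons)+7=z, t(cons)+7=a, a(vowel)+2=c, b(cons)+7=i, l(cons)+7=s, e(vowel)+2=g.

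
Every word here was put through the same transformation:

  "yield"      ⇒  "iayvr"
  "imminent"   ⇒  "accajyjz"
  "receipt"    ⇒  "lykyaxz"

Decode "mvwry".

glade

y(24)→i(8) and i(8)→a(0) fit y≡7x+22 (mod 26); the inverse of 7 mod 26 is 15. This is an affine cipher: with a=0,…,z=25, each position x becomes (7x+22) mod 26.
Reversing it on mvwry: m(12)→15·(12−22)≡6=g; v(21)→15·(21−22)≡11=l; w(22)→15·(22−22)≡0=a; r(17)→15·(17−22)≡3=d; y(24)→15·(24−22)≡4=e (all mod 26).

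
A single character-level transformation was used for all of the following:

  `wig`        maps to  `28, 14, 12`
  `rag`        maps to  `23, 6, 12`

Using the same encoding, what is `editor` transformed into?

10, 9, 14, 25, 20, 23

The number is (letter's place in the alphabet, a=1) + 5.
On editor: e=5→10, d=4→9, i=9→14, t=20→25, o=15→20, r=18→23.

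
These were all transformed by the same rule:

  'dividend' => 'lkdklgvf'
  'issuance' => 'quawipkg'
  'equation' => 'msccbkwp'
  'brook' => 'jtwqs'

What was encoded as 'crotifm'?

Shifts by position in dividend: pos 0: d→l (+8), pos 1: i→k (+2), pos 2: v→d (+8), pos 3: i→k (+2) — repeating every 2. It's a Vigenère-style cipher with numeric key [8,2]: position i shifts by key[i mod 2].
Undoing it on crotifm: c−8=u, r−2=p, o−8=g, t−2=r, i−8=a, f−2=d, m−8=e.

upgrade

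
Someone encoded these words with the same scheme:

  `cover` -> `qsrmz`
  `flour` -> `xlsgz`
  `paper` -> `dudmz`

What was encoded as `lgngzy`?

luxury

Treating letters as 0–25, the rule is x ↦ 11x + 20 (mod 26).
Decoding lgngzy: l(11)→19·(11−20)≡11=l; g(6)→19·(6−20)≡20=u; n(13)→19·(13−20)≡23=x; g(6)→19·(6−20)≡20=u; z(25)→19·(25−20)≡17=r; y(24)→19·(24−20)≡24=y (all mod 26).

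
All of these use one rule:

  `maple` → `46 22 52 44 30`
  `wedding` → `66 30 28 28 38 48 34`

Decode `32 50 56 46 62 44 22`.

formula

m(#13)→46 and a(#1)→22: differences scale by 2, so n = 2·pos + 20. With a=1..z=26, the number is 2·pos + 20.
Reversing it on 32 50 56 46 62 44 22: 32→(32−20)÷2=6=f, 50→(50−20)÷2=15=o, 56→(56−20)÷2=18=r, 46→(46−20)÷2=13=m, 62→(62−20)÷2=21=u, 44→(44−20)÷2=12=l, 22→(22−20)÷2=1=a.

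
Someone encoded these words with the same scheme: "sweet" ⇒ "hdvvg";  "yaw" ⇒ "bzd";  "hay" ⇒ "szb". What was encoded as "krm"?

Letters are reflected about the middle of the alphabet (position → 25−position): Atbash.
Reversing it on krm: k↔p, r↔i, m↔n.

pin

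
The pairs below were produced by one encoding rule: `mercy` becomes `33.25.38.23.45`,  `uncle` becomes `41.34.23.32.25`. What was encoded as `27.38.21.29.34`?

grain

m is letter #13 and maps to 33: an offset of 20. Letters become their 1-based position plus 20 (so a→21, b→22, …).
Decoding 27.38.21.29.34: 27→(27−20)÷1=7=g, 38→(38−20)÷1=18=r, 21→(21−20)÷1=1=a, 29→(29−20)÷1=9=i, 34→(34−20)÷1=14=n.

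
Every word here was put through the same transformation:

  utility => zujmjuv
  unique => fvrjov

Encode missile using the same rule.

fmjttjn

Two steps: reverse the string, then apply a Caesar shift of +1.
On missile: reverse → elissim; then shift: e+1=f, l+1=m, i+1=j, s+1=t, s+1=t, i+1=j, m+1=n.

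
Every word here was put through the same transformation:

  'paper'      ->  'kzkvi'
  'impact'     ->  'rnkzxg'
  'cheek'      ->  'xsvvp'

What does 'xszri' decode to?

chair

This is the alphabet-reversal cipher (Atbash): a becomes z, b becomes y, etc.
Undoing it on xszri: x↔c, s↔h, z↔a, r↔i, i↔r.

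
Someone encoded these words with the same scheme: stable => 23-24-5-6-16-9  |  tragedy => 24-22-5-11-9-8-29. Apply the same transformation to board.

s is letter #19 and maps to 23: an offset of 4. The number is (letter's place in the alphabet, a=1) + 4.
Applying it to board: b=2→6, o=15→19, a=1→5, r=18→22, d=4→8.

6-19-5-22-8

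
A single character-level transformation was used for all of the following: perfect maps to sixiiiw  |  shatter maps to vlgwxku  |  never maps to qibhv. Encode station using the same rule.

vxgwmuq

Shifts by position in perfect: pos 0: p→s (+3), pos 1: e→i (+4), pos 2: r→x (+6), pos 3: f→i (+3), pos 4: e→i (+4), pos 5: c→i (+6) — repeating every 3. A repeating key of period 3 is used — shifts +3, +4, +6 over and over.
For station: s+3=v, t+4=x, a+6=g, t+3=w, i+4=m, o+6=u, n+3=q.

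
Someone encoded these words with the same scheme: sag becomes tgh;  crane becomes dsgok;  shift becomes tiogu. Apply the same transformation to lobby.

muccz

The shift depends on letter class: consonant s→t is +1, but vowel a→g is +6. Two shifts are in play — +6 for a/e/i/o/u, +1 for every other letter.
Applying it to lobby: l(cons)+1=m, o(vowel)+6=u, b(cons)+1=c, b(cons)+1=c, y(cons)+1=z.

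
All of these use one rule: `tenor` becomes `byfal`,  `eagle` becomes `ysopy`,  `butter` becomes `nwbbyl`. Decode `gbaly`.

store

t(19)→b(1) and e(4)→y(24) fit y≡21x+18 (mod 26); the inverse of 21 mod 26 is 5. Each letter's alphabet position (a=0..z=25) is mapped through 21·x+18 mod 26 — an affine cipher.
Decoding gbaly: g(6)→5·(6−18)≡18=s; b(1)→5·(1−18)≡19=t; a(0)→5·(0−18)≡14=o; l(11)→5·(11−18)≡17=r; y(24)→5·(24−18)≡4=e (all mod 26).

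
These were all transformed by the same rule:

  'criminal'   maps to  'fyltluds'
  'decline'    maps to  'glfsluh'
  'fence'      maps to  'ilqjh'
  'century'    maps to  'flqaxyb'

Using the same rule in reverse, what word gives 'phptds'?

mammal

It's a Vigenère-style cipher with numeric key [3,7]: position i shifts by key[i mod 2].
Decoding phptds: p−3=m, h−7=a, p−3=m, t−7=m, d−3=a, s−7=l.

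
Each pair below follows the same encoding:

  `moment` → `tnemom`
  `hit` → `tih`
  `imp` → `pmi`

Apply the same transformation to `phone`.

It's just the letters in reverse order.
On phone: reverse → enohp.

enohp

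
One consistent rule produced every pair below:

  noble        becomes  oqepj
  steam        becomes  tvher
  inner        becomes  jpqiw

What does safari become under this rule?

In noble: n→o is +1, o→q is +2, b→e is +3, l→p is +4 — the shift increases by 1 each position. Each letter shifts forward by (position + 1), i.e. 1, 2, 3, … — the shift grows by one for each successive letter.
On safari: s+1=t, a+2=c, f+3=i, a+4=e, r+5=w, i+6=o.

tciewo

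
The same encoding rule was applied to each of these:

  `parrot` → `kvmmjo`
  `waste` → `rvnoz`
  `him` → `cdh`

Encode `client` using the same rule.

xgdzio

Each letter is shifted forward by 21 in the alphabet (a Caesar shift of +21).
On client: c+21=x, l+21=g, i+21=d, e+21=z, n+21=i, t+21=o.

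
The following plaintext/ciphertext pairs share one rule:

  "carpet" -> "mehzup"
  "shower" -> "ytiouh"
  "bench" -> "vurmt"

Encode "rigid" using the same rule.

hkckd

c(2)→m(12) and a(0)→e(4) fit y≡17x+4 (mod 26); the inverse of 17 mod 26 is 23. This is an affine cipher: with a=0,…,z=25, each position x becomes (17x+4) mod 26.
For rigid: r(17)→17·17+4≡7=h; i(8)→17·8+4≡10=k; g(6)→17·6+4≡2=c; i(8)→17·8+4≡10=k; d(3)→17·3+4≡3=d (all mod 26).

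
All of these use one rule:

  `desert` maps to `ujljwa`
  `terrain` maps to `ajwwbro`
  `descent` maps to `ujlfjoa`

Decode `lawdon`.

strong

d(3)→u(20) and e(4)→j(9) fit y≡15x+1 (mod 26); the inverse of 15 mod 26 is 7. Treating letters as 0–25, the rule is x ↦ 15x + 1 (mod 26).
Undoing it on lawdon: l(11)→7·(11−1)≡18=s; a(0)→7·(0−1)≡19=t; w(22)→7·(22−1)≡17=r; d(3)→7·(3−1)≡14=o; o(14)→7·(14−1)≡13=n; n(13)→7·(13−1)≡6=g (all mod 26).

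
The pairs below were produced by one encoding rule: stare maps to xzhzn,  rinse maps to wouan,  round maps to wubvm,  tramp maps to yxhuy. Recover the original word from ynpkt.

thick

The shift increases by 1 at each position, starting from +5: 5, 6, 7, ….
Decoding ynpkt: y−5=t, n−6=h, p−7=i, k−8=c, t−9=k.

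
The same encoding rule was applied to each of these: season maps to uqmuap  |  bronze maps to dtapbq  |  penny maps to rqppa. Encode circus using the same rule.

eutegu

The shift depends on letter class: consonant s→u is +2, but vowel e→q is +12. The rule splits by letter class: vowels +12, consonants +2.
For circus: c(cons)+2=e, i(vowel)+12=u, r(cons)+2=t, c(cons)+2=e, u(vowel)+12=g, s(cons)+2=u.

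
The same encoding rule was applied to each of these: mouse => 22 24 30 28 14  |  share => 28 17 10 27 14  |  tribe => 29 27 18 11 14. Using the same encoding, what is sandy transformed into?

m is letter #13 and maps to 22: an offset of 9. Each letter is replaced by its alphabet position (a=1..z=26) + 9.
On sandy: s=19→28, a=1→10, n=14→23, d=4→13, y=25→34.

28 10 23 13 34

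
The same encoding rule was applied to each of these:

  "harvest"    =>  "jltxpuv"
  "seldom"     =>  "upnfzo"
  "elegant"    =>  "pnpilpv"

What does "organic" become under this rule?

ztilpte

The shift depends on letter class: consonant h→j is +2, but vowel a→l is +11. The rule splits by letter class: vowels +11, consonants +2.
Applying it to organic: o(vowel)+11=z, r(cons)+2=t, g(cons)+2=i, a(vowel)+11=l, n(cons)+2=p, i(vowel)+11=t, c(cons)+2=e.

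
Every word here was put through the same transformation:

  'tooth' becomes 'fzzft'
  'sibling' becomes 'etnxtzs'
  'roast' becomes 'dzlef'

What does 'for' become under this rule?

The shift depends on letter class: consonant t→f is +12, but vowel o→z is +11. Vowels shift forward by 11 and consonants shift forward by 12.
For for: f(cons)+12=r, o(vowel)+11=z, r(cons)+12=d.

rzd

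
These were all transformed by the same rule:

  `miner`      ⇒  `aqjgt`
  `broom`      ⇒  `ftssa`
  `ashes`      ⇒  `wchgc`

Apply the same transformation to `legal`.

m(12)→a(0) and i(8)→q(16) fit y≡9x+22 (mod 26); the inverse of 9 mod 26 is 3. Each letter's alphabet position (a=0..z=25) is mapped through 9·x+22 mod 26 — an affine cipher.
On legal: l(11)→9·11+22≡17=r; e(4)→9·4+22≡6=g; g(6)→9·6+22≡24=y; a(0)→9·0+22≡22=w; l(11)→9·11+22≡17=r (all mod 26).

rgywr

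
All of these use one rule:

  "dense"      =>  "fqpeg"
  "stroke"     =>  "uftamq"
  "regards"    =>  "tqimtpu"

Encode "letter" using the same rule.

nqvfgd

Shifts by position in dense: pos 0: d→f (+2), pos 1: e→q (+12), pos 2: n→p (+2), pos 3: s→e (+12) — repeating every 2. The shifts repeat in a cycle of length 2: positions 0,1,… shift by +2, +12, then the pattern repeats.
For letter: l+2=n, e+12=q, t+2=v, t+12=f, e+2=g, r+12=d.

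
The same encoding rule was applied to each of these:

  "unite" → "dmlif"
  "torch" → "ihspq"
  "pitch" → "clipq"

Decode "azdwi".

u(20)→d(3) and n(13)→m(12) fit y≡21x+25 (mod 26); the inverse of 21 mod 26 is 5. This is an affine cipher: with a=0,…,z=25, each position x becomes (21x+25) mod 26.
Reversing it on azdwi: a(0)→5·(0−25)≡5=f; z(25)→5·(25−25)≡0=a; d(3)→5·(3−25)≡20=u; w(22)→5·(22−25)≡11=l; i(8)→5·(8−25)≡19=t (all mod 26).

fault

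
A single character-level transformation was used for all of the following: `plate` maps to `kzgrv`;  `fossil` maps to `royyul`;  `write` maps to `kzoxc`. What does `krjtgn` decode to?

handle

The output letters match the input read backwards, each shifted +6: plate reversed is etalp. Two steps: reverse the string, then apply a Caesar shift of +6.
Reversing it on krjtgn: shift back: k−6=e, r−6=l, j−6=d, t−6=n, g−6=a, n−6=h → eldnah; then reverse → handle.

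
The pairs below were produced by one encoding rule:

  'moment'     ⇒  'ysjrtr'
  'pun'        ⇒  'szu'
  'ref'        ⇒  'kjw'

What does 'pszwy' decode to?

The output letters match the input read backwards, each shifted +5: moment reversed is tnemom. Read the word backwards and shift each letter +5.
Reversing it on pszwy: shift back: p−5=k, s−5=n, z−5=u, w−5=r, y−5=t → knurt; then reverse → trunk.

trunk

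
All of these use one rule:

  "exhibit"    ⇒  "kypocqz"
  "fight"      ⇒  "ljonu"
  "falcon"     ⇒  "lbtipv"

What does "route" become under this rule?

xpczf

Shifts by position in exhibit: pos 0: e→k (+6), pos 1: x→y (+1), pos 2: h→p (+8), pos 3: i→o (+6), pos 4: b→c (+1), pos 5: i→q (+8) — repeating every 3. A repeating key of period 3 is used — shifts +6, +1, +8 over and over.
For route: r+6=x, o+1=p, u+8=c, t+6=z, e+1=f.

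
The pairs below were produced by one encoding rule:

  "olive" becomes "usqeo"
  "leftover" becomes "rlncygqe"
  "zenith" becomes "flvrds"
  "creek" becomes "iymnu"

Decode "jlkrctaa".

In olive: o→u is +6, l→s is +7, i→q is +8, v→e is +9 — the shift increases by 1 each position. The shift increases by 1 at each position, starting from +6: 6, 7, 8, ….
Reversing it on jlkrctaa: j−6=d, l−7=e, k−8=c, r−9=i, c−10=s, t−11=i, a−12=o, a−13=n.

decision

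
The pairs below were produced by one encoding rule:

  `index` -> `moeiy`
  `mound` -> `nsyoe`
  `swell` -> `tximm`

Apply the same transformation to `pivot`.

The shift depends on letter class: consonant n→o is +1, but vowel i→m is +4. Vowels shift forward by 4 and consonants shift forward by 1.
Applying it to pivot: p(cons)+1=q, i(vowel)+4=m, v(cons)+1=w, o(vowel)+4=s, t(cons)+1=u.

qmwsu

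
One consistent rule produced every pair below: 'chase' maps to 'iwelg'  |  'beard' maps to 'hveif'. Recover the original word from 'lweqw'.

Two steps: reverse the string, then apply a Caesar shift of +4.
Undoing it on lweqw: shift back: l−4=h, w−4=s, e−4=a, q−4=m, w−4=s → hsams; then reverse → smash.

smash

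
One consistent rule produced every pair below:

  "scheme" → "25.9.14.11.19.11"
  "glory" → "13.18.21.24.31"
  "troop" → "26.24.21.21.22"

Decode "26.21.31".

s is letter #19 and maps to 25: an offset of 6. Each letter is replaced by its alphabet position (a=1..z=26) + 6.
Undoing it on 26.21.31: 26→(26−6)÷1=20=t, 21→(21−6)÷1=15=o, 31→(31−6)÷1=25=y.

toy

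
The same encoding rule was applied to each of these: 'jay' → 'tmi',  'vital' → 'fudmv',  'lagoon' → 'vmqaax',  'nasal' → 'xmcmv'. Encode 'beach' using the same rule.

The shift depends on letter class: consonant j→t is +10, but vowel a→m is +12. Two shifts are in play — +12 for a/e/i/o/u, +10 for every other letter.
Applying it to beach: b(cons)+10=l, e(vowel)+12=q, a(vowel)+12=m, c(cons)+10=m, h(cons)+10=r.

lqmmr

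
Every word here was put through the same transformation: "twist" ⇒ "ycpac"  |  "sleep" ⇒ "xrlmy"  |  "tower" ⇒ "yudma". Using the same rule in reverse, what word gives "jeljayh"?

eyebrow

The shift increases by 1 at each position, starting from +5: 5, 6, 7, ….
Undoing it on jeljayh: j−5=e, e−6=y, l−7=e, j−8=b, a−9=r, y−10=o, h−11=w.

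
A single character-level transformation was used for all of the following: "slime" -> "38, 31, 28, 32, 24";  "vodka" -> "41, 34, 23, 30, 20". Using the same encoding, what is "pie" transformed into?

s is letter #19 and maps to 38: an offset of 19. Letters become their 1-based position plus 19 (so a→20, b→21, …).
Applying it to pie: p=16→35, i=9→28, e=5→24.

35, 28, 24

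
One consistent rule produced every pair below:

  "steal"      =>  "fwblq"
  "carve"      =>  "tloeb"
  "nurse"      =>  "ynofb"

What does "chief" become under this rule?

tarbs

s(18)→f(5) and t(19)→w(22) fit y≡17x+11 (mod 26); the inverse of 17 mod 26 is 23. This is an affine cipher: with a=0,…,z=25, each position x becomes (17x+11) mod 26.
For chief: c(2)→17·2+11≡19=t; h(7)→17·7+11≡0=a; i(8)→17·8+11≡17=r; e(4)→17·4+11≡1=b; f(5)→17·5+11≡18=s (all mod 26).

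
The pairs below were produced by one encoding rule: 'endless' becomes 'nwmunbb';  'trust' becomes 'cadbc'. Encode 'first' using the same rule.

orabc

It's a constant shift of +9 (ROT9).
Applying it to first: f+9=o, i+9=r, r+9=a, s+9=b, t+9=c.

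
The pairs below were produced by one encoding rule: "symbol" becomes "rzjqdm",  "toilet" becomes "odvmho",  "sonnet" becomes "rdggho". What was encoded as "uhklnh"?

s(18)→r(17) and y(24)→z(25) fit y≡23x+19 (mod 26); the inverse of 23 mod 26 is 17. Each letter's alphabet position (a=0..z=25) is mapped through 23·x+19 mod 26 — an affine cipher.
Undoing it on uhklnh: u(20)→17·(20−19)≡17=r; h(7)→17·(7−19)≡4=e; k(10)→17·(10−19)≡3=d; l(11)→17·(11−19)≡20=u; n(13)→17·(13−19)≡2=c; h(7)→17·(7−19)≡4=e (all mod 26).

reduce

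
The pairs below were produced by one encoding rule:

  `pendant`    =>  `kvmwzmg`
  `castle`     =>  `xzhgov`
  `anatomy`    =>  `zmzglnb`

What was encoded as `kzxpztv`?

package

Each pair mirrors across the alphabet (p↔k, e↔v, n↔m): positions sum to 25. Letters are reflected about the middle of the alphabet (position → 25−position): Atbash.
Reversing it on kzxpztv: k↔p, z↔a, x↔c, p↔k, z↔a, t↔g, v↔e.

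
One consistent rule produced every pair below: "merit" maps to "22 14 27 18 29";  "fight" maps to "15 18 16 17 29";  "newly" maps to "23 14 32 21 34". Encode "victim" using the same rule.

m is letter #13 and maps to 22: an offset of 9. Each letter is replaced by its alphabet position (a=1..z=26) + 9.
For victim: v=22→31, i=9→18, c=3→12, t=20→29, i=9→18, m=13→22.

31 18 12 29 18 22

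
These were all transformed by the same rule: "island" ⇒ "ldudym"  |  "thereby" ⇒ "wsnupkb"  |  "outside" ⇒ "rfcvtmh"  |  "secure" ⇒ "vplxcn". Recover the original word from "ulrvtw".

Shifts by position in island: pos 0: i→l (+3), pos 1: s→d (+11), pos 2: l→u (+9), pos 3: a→d (+3), pos 4: n→y (+11), pos 5: d→m (+9) — repeating every 3. The shifts repeat in a cycle of length 3: positions 0,1,… shift by +3, +11, +9, then the pattern repeats.
Undoing it on ulrvtw: u−3=r, l−11=a, r−9=i, v−3=s, t−11=i, w−9=n.

raisin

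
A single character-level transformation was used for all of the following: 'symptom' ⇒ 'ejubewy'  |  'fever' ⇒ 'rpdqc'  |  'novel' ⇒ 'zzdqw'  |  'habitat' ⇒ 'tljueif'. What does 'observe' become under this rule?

amaqcdq

Shifts by position in symptom: pos 0: s→e (+12), pos 1: y→j (+11), pos 2: m→u (+8), pos 3: p→b (+12), pos 4: t→e (+11), pos 5: o→w (+8) — repeating every 3. The shifts repeat in a cycle of length 3: positions 0,1,… shift by +12, +11, +8, then the pattern repeats.
On observe: o+12=a, b+11=m, s+8=a, e+12=q, r+11=c, v+8=d, e+12=q.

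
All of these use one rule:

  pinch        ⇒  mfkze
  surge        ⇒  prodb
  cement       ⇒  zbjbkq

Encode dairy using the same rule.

axfov

Compare letters: p→m is +23, i→f is +23, n→k is +23 — a constant shift. It's a constant shift of +23 (ROT23).
On dairy: d+23=a, a+23=x, i+23=f, r+23=o, y+23=v.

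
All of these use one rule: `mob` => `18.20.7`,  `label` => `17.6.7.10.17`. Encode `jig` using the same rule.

15.14.12

m is letter #13 and maps to 18: an offset of 5. Letters become their 1-based position plus 5 (so a→6, b→7, …).
For jig: j=10→15, i=9→14, g=7→12.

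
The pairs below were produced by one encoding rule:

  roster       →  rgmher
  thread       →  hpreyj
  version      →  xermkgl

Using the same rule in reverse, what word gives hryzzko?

traffic

Each letter's alphabet position (a=0..z=25) is mapped through 21·x+24 mod 26 — an affine cipher.
Undoing it on hryzzko: h(7)→5·(7−24)≡19=t; r(17)→5·(17−24)≡17=r; y(24)→5·(24−24)≡0=a; z(25)→5·(25−24)≡5=f; z(25)→5·(25−24)≡5=f; k(10)→5·(10−24)≡8=i; o(14)→5·(14−24)≡2=c (all mod 26).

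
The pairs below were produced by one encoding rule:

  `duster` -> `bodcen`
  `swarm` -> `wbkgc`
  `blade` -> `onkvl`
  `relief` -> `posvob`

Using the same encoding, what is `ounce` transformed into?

The output letters match the input read backwards, each shifted +10: duster reversed is retsud. The word is reversed, then every letter is shifted forward by 10.
For ounce: reverse → ecnuo; then shift: e+10=o, c+10=m, n+10=x, u+10=e, o+10=y.

omxey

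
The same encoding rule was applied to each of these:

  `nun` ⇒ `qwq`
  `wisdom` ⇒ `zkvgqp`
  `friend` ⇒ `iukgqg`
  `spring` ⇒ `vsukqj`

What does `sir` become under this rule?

The shift depends on letter class: consonant n→q is +3, but vowel u→w is +2. The rule splits by letter class: vowels +2, consonants +3.
On sir: s(cons)+3=v, i(vowel)+2=k, r(cons)+3=u.

vku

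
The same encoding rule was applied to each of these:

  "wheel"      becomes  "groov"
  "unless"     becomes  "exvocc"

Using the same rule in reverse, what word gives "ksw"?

Each letter is shifted forward by 10 in the alphabet (a Caesar shift of +10).
Reversing it on ksw: k−10=a, s−10=i, w−10=m.

aim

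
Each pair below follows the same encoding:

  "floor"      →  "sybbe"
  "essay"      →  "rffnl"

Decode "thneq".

guard

Compare letters: f→s is +13, l→y is +13, o→b is +13 — a constant shift. Each letter is shifted forward by 13 in the alphabet (a Caesar shift of +13).
Undoing it on thneq: t−13=g, h−13=u, n−13=a, e−13=r, q−13=d.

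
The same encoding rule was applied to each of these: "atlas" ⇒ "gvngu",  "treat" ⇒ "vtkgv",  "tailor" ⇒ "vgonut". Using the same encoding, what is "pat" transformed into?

The shift depends on letter class: consonant t→v is +2, but vowel a→g is +6. The rule splits by letter class: vowels +6, consonants +2.
Applying it to pat: p(cons)+2=r, a(vowel)+6=g, t(cons)+2=v.

rgv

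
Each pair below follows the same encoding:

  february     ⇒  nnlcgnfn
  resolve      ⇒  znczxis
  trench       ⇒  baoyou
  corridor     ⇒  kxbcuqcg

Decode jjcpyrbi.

In february: f→n is +8, e→n is +9, b→l is +10, r→c is +11 — the shift increases by 1 each position. The shift increases by 1 at each position, starting from +8: 8, 9, 10, ….
Decoding jjcpyrbi: j−8=b, j−9=a, c−10=s, p−11=e, y−12=m, r−13=e, b−14=n, i−15=t.

basement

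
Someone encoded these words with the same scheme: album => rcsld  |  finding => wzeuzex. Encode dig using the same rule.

Compare letters: a→r is +17, l→c is +17, b→s is +17 — a constant shift. This is a Caesar cipher with shift 17.
For dig: d+17=u, i+17=z, g+17=x.

uzx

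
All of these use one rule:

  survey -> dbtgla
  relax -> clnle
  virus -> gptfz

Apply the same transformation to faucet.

The shifts repeat in a cycle of length 3: positions 0,1,… shift by +11, +7, +2, then the pattern repeats.
For faucet: f+11=q, a+7=h, u+2=w, c+11=n, e+7=l, t+2=v.

qhwnlv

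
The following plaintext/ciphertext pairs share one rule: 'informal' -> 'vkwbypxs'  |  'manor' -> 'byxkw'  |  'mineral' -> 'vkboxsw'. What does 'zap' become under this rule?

zkj

Read the word backwards and shift each letter +10.
Applying it to zap: reverse → paz; then shift: p+10=z, a+10=k, z+10=j.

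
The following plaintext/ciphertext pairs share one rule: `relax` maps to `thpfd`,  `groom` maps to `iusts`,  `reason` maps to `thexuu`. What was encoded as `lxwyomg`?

justify

Each letter shifts forward by (position + 2), i.e. 2, 3, 4, … — the shift grows by one for each successive letter.
Reversing it on lxwyomg: l−2=j, x−3=u, w−4=s, y−5=t, o−6=i, m−7=f, g−8=y.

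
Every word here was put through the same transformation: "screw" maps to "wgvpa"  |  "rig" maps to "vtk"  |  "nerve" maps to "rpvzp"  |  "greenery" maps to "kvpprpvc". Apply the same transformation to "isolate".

The shift depends on letter class: consonant s→w is +4, but vowel e→p is +11. Two shifts are in play — +11 for a/e/i/o/u, +4 for every other letter.
On isolate: i(vowel)+11=t, s(cons)+4=w, o(vowel)+11=z, l(cons)+4=p, a(vowel)+11=l, t(cons)+4=x, e(vowel)+11=p.

twzplxp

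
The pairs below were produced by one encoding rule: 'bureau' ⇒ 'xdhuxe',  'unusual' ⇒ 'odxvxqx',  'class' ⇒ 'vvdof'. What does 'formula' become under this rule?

doxpuri

The output letters match the input read backwards, each shifted +3: bureau reversed is uaerub. Read the word backwards and shift each letter +3.
On formula: reverse → alumrof; then shift: a+3=d, l+3=o, u+3=x, m+3=p, r+3=u, o+3=r, f+3=i.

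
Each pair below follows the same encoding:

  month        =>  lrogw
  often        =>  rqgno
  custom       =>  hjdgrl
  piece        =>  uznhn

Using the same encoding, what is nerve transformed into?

Treating letters as 0–25, the rule is x ↦ 3x + 1 (mod 26).
For nerve: n(13)→3·13+1≡14=o; e(4)→3·4+1≡13=n; r(17)→3·17+1≡0=a; v(21)→3·21+1≡12=m; e(4)→3·4+1≡13=n (all mod 26).

onamn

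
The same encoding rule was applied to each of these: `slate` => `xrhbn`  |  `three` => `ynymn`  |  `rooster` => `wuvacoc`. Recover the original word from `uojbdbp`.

Letter i (0-indexed) is shifted by i+5, so successive shifts are 5, 6, 7, ….
Undoing it on uojbdbp: u−5=p, o−6=i, j−7=c, b−8=t, d−9=u, b−10=r, p−11=e.

picture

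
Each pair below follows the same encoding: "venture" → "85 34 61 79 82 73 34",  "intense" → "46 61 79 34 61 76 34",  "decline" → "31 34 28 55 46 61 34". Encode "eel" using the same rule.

With a=1..z=26, the number is 3·pos + 19.
For eel: e=5→34, e=5→34, l=12→55.

34 34 55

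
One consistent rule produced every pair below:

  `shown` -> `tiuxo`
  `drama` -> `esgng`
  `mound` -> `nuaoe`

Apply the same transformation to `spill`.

tqomm

The shift depends on letter class: consonant s→t is +1, but vowel o→u is +6. Vowels shift forward by 6 and consonants shift forward by 1.
On spill: s(cons)+1=t, p(cons)+1=q, i(vowel)+6=o, l(cons)+1=m, l(cons)+1=m.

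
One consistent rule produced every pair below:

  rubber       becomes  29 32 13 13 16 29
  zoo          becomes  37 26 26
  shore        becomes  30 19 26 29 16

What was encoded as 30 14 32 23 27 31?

Letters become their 1-based position plus 11 (so a→12, b→13, …).
Undoing it on 30 14 32 23 27 31: 30→(30−11)÷1=19=s, 14→(14−11)÷1=3=c, 32→(32−11)÷1=21=u, 23→(23−11)÷1=12=l, 27→(27−11)÷1=16=p, 31→(31−11)÷1=20=t.

sculpt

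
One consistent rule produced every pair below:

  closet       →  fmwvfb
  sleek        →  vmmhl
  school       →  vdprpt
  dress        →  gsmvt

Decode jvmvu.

guest

It's a Vigenère-style cipher with numeric key [3,1,8]: position i shifts by key[i mod 3].
Undoing it on jvmvu: j−3=g, v−1=u, m−8=e, v−3=s, u−1=t.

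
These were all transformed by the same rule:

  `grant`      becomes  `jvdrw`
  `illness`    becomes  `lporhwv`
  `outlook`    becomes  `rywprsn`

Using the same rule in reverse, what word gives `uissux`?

Shifts by position in grant: pos 0: g→j (+3), pos 1: r→v (+4), pos 2: a→d (+3), pos 3: n→r (+4) — repeating every 2. It's a Vigenère-style cipher with numeric key [3,4]: position i shifts by key[i mod 2].
Undoing it on uissux: u−3=r, i−4=e, s−3=p, s−4=o, u−3=r, x−4=t.

report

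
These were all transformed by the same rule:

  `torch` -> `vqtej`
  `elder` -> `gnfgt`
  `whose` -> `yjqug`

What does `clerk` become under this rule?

engtm

Compare letters: t→v is +2, o→q is +2, r→t is +2 — a constant shift. It's a constant shift of +2 (ROT2).
Applying it to clerk: c+2=e, l+2=n, e+2=g, r+2=t, k+2=m.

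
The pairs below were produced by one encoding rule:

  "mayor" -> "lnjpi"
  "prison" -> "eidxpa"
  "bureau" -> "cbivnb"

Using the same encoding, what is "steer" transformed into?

m(12)→l(11) and a(0)→n(13) fit y≡15x+13 (mod 26); the inverse of 15 mod 26 is 7. Treating letters as 0–25, the rule is x ↦ 15x + 13 (mod 26).
On steer: s(18)→15·18+13≡23=x; t(19)→15·19+13≡12=m; e(4)→15·4+13≡21=v; e(4)→15·4+13≡21=v; r(17)→15·17+13≡8=i (all mod 26).

xmvvi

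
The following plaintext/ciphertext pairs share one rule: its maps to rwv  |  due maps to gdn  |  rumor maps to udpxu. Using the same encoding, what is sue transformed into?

The shift depends on letter class: consonant t→w is +3, but vowel i→r is +9. Vowels shift forward by 9 and consonants shift forward by 3.
For sue: s(cons)+3=v, u(vowel)+9=d, e(vowel)+9=n.

vdn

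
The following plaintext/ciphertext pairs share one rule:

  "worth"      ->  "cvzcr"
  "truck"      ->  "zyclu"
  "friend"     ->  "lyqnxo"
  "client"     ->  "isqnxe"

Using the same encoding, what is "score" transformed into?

In worth: w→c is +6, o→v is +7, r→z is +8, t→c is +9 — the shift increases by 1 each position. Letter i (0-indexed) is shifted by i+6, so successive shifts are 6, 7, 8, ….
On score: s+6=y, c+7=j, o+8=w, r+9=a, e+10=o.

yjwao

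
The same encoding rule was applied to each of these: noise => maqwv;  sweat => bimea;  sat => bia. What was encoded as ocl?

The output letters match the input read backwards, each shifted +8: noise reversed is esion. The word is reversed, then every letter is shifted forward by 8.
Reversing it on ocl: shift back: o−8=g, c−8=u, l−8=d → gud; then reverse → dug.

dug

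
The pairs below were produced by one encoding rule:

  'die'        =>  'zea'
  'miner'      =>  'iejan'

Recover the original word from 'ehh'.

Compare letters: d→z is +22, i→e is +22, e→a is +22 — a constant shift. This is a Caesar cipher with shift 22.
Reversing it on ehh: e−22=i, h−22=l, h−22=l.

ill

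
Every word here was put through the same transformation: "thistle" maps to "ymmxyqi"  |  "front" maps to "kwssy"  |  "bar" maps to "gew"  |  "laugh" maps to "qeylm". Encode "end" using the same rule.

isi

Vowels shift forward by 4 and consonants shift forward by 5.
Applying it to end: e(vowel)+4=i, n(cons)+5=s, d(cons)+5=i.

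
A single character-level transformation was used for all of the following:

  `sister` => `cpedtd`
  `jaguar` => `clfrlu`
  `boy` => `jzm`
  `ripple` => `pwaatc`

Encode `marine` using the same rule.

The output letters match the input read backwards, each shifted +11: sister reversed is retsis. Read the word backwards and shift each letter +11.
On marine: reverse → eniram; then shift: e+11=p, n+11=y, i+11=t, r+11=c, a+11=l, m+11=x.

pytclx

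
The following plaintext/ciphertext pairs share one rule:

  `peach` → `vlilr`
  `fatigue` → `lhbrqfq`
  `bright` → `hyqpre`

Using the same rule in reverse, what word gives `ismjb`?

clear

Letter i (0-indexed) is shifted by i+6, so successive shifts are 6, 7, 8, ….
Reversing it on ismjb: i−6=c, s−7=l, m−8=e, j−9=a, b−10=r.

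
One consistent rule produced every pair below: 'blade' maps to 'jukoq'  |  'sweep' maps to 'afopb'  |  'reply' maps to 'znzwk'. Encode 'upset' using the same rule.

cycpf

In blade: b→j is +8, l→u is +9, a→k is +10, d→o is +11 — the shift increases by 1 each position. Each letter shifts forward by (position + 8), i.e. 8, 9, 10, … — the shift grows by one for each successive letter.
For upset: u+8=c, p+9=y, s+10=c, e+11=p, t+12=f.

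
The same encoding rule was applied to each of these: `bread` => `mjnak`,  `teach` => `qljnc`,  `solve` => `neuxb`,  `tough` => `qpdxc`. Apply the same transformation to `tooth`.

qcxxc

The word is reversed, then every letter is shifted forward by 9.
For tooth: reverse → htoot; then shift: h+9=q, t+9=c, o+9=x, o+9=x, t+9=c.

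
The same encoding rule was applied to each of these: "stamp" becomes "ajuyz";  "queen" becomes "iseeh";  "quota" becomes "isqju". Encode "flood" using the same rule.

npqqv

s(18)→a(0) and t(19)→j(9) fit y≡9x+20 (mod 26); the inverse of 9 mod 26 is 3. Treating letters as 0–25, the rule is x ↦ 9x + 20 (mod 26).
For flood: f(5)→9·5+20≡13=n; l(11)→9·11+20≡15=p; o(14)→9·14+20≡16=q; o(14)→9·14+20≡16=q; d(3)→9·3+20≡21=v (all mod 26).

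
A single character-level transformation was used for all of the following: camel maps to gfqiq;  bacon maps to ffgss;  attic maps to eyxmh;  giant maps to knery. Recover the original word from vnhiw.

Shifts by position in camel: pos 0: c→g (+4), pos 1: a→f (+5), pos 2: m→q (+4), pos 3: e→i (+4), pos 4: l→q (+5) — repeating every 3. The shifts repeat in a cycle of length 3: positions 0,1,… shift by +4, +5, +4, then the pattern repeats.
Undoing it on vnhiw: v−4=r, n−5=i, h−4=d, i−4=e, w−5=r.

rider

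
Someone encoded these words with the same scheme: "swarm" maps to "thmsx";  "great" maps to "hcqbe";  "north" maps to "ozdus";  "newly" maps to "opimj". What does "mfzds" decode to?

lunch

Shifts by position in swarm: pos 0: s→t (+1), pos 1: w→h (+11), pos 2: a→m (+12), pos 3: r→s (+1), pos 4: m→x (+11) — repeating every 3. The shifts repeat in a cycle of length 3: positions 0,1,… shift by +1, +11, +12, then the pattern repeats.
Undoing it on mfzds: m−1=l, f−11=u, z−12=n, d−1=c, s−11=h.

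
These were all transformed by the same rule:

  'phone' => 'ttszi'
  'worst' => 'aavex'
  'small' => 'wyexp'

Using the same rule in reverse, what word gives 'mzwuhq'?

Shifts by position in phone: pos 0: p→t (+4), pos 1: h→t (+12), pos 2: o→s (+4), pos 3: n→z (+12) — repeating every 2. A repeating key of period 2 is used — shifts +4, +12 over and over.
Undoing it on mzwuhq: m−4=i, z−12=n, w−4=s, u−12=i, h−4=d, q−12=e.

inside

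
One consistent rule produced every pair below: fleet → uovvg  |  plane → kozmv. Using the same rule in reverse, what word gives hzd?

saw

Each letter is replaced by its mirror in the alphabet: a↔z, b↔y, c↔x, and so on (the Atbash cipher).
Decoding hzd: h↔s, z↔a, d↔w.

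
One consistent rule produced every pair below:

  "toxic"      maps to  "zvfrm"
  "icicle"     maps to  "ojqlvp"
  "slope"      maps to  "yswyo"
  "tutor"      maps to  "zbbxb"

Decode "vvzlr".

In toxic: t→z is +6, o→v is +7, x→f is +8, i→r is +9 — the shift increases by 1 each position. Each letter shifts forward by (position + 6), i.e. 6, 7, 8, … — the shift grows by one for each successive letter.
Decoding vvzlr: v−6=p, v−7=o, z−8=r, l−9=c, r−10=h.

porch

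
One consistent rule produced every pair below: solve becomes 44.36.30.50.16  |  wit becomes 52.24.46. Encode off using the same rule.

s(#19)→44 and o(#15)→36: differences scale by 2, so n = 2·pos + 6. Each letter becomes 2×(its alphabet position, a=1..z=26) + 6.
For off: o=15→36, f=6→18, f=6→18.

36.18.18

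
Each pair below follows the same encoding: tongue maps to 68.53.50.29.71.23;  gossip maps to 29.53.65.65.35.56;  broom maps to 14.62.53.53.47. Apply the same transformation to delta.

20.23.44.68.11

t(#20)→68 and o(#15)→53: differences scale by 3, so n = 3·pos + 8. With a=1..z=26, the number is 3·pos + 8.
For delta: d=4→20, e=5→23, l=12→44, t=20→68, a=1→11.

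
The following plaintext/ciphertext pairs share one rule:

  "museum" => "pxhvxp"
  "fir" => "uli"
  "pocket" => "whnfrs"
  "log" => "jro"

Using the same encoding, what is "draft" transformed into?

The output letters match the input read backwards, each shifted +3: museum reversed is muesum. The word is reversed, then every letter is shifted forward by 3.
For draft: reverse → tfard; then shift: t+3=w, f+3=i, a+3=d, r+3=u, d+3=g.

widug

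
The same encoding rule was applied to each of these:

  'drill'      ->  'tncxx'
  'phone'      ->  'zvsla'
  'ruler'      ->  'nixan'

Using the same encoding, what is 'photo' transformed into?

zvsbs

This is an affine cipher: with a=0,…,z=25, each position x becomes (7x+24) mod 26.
Applying it to photo: p(15)→7·15+24≡25=z; h(7)→7·7+24≡21=v; o(14)→7·14+24≡18=s; t(19)→7·19+24≡1=b; o(14)→7·14+24≡18=s (all mod 26).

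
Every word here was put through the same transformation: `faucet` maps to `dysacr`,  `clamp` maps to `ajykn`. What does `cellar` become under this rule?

acjjyp

This is a Caesar cipher with shift 24.
For cellar: c+24=a, e+24=c, l+24=j, l+24=j, a+24=y, r+24=p.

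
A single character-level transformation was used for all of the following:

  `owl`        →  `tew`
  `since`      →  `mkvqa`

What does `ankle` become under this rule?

The output letters match the input read backwards, each shifted +8: owl reversed is lwo. Two steps: reverse the string, then apply a Caesar shift of +8.
Applying it to ankle: reverse → elkna; then shift: e+8=m, l+8=t, k+8=s, n+8=v, a+8=i.

mtsvi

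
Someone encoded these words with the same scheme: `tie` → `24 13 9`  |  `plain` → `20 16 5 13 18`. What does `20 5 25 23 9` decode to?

t is letter #20 and maps to 24: an offset of 4. Each letter is replaced by its alphabet position (a=1..z=26) + 4.
Reversing it on 20 5 25 23 9: 20→(20−4)÷1=16=p, 5→(5−4)÷1=1=a, 25→(25−4)÷1=21=u, 23→(23−4)÷1=19=s, 9→(9−4)÷1=5=e.

pause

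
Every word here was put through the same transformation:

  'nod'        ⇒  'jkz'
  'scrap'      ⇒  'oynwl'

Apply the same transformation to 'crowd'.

Compare letters: n→j is +22, o→k is +22, d→z is +22 — a constant shift. Each letter is shifted forward by 22 in the alphabet (a Caesar shift of +22).
Applying it to crowd: c+22=y, r+22=n, o+22=k, w+22=s, d+22=z.

ynksz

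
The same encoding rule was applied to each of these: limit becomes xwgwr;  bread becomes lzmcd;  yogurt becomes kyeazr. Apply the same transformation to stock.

iryuo

l(11)→x(23) and i(8)→w(22) fit y≡9x+2 (mod 26); the inverse of 9 mod 26 is 3. Each letter's alphabet position (a=0..z=25) is mapped through 9·x+2 mod 26 — an affine cipher.
For stock: s(18)→9·18+2≡8=i; t(19)→9·19+2≡17=r; o(14)→9·14+2≡24=y; c(2)→9·2+2≡20=u; k(10)→9·10+2≡14=o (all mod 26).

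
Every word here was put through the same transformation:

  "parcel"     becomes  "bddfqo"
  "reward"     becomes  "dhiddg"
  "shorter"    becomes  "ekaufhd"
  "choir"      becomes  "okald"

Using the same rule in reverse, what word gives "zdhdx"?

Shifts by position in parcel: pos 0: p→b (+12), pos 1: a→d (+3), pos 2: r→d (+12), pos 3: c→f (+3) — repeating every 2. A repeating key of period 2 is used — shifts +12, +3 over and over.
Reversing it on zdhdx: z−12=n, d−3=a, h−12=v, d−3=a, x−12=l.

naval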